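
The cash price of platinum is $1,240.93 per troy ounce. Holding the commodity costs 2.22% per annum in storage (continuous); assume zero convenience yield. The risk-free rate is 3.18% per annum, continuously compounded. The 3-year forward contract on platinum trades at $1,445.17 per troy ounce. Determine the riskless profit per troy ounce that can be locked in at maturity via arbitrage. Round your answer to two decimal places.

$13.99 per troy ounce

Fair forward: F* = S·e^(carry·T), with carry = (r + u) = 0.0318 + 0.0222 = 0.0540
F* = 1240.93 · e^(0.0540 × 3) = 1240.93 · e^0.16200000 = 1240.93 × 1.17586024 = $1459.1602
Market $1445.17 < fair $1459.1602: forward underpriced → reverse cash-and-carry (short spot, go long the forward).
At maturity, profit = |F_mkt − F*| = |1445.17 − 1459.1602| = $13.99 per troy ounce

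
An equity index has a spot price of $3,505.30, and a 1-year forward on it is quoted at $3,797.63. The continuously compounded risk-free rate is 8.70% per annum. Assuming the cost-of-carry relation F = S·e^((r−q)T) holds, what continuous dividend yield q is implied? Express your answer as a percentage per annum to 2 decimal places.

From F = S·e^((r−q)T): (r − q) = ln(F/S)/T
ln(3797.63/3505.30) = ln(1.083397) = 0.080101
(r − q) = 0.080101 / (1) = 0.080101
q = r − ln(F/S)/T = 0.0870 − 0.080101 = 0.006899
q = 0.69%

0.69%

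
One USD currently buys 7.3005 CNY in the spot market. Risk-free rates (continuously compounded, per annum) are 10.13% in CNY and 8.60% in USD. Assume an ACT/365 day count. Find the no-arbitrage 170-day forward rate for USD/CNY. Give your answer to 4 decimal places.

7.3527

F = S·e^((r_CNY − r_USD)T) = 7.3005 · e^((0.1013 − 0.0860) × 170/365)
= 7.3005 · e^0.007126 = 7.3005 × 1.007151
F = 7.3527 CNY per USD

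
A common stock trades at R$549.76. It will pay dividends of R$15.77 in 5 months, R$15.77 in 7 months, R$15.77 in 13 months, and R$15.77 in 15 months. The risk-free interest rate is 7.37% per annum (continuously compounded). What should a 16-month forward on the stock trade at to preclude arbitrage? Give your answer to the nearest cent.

PV(dividends) I = 15.77·e^(−0.0737·5/12) + 15.77·e^(−0.0737·7/12) + 15.77·e^(−0.0737·13/12) + 15.77·e^(−0.0737·15/12)
I = 15.2931 + 15.1064 + 14.5598 + 14.3821 = 59.3414
F = (S − I)·e^(rT) = (549.76 − 59.3414) · e^(0.0737·16/12)
= 490.4186 · e^0.098267 = 490.4186 × 1.103257 = R$541.06

R$541.06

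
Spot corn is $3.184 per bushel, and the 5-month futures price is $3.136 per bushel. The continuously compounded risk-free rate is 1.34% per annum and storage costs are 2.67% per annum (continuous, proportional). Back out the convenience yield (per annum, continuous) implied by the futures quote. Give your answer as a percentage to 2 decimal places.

F = S·e^((r+u−y)T) ⇒ (r+u−y) = ln(F/S)/T
ln(3.136/3.184) = -0.015190; /T ⇒ -0.036456
y = r + u − ln(F/S)/T = 0.0134 + 0.0267 + 0.036456 = 0.076556
y = 7.66%

7.66%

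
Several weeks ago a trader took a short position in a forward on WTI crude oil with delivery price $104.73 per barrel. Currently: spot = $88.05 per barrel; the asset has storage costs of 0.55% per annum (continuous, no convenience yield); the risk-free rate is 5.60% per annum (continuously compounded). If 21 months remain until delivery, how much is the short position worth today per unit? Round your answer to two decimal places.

$6.05 per barrel

Current fair forward for the remaining 21 months: F = S·e^((r + u)·T), (r + u) = 0.0560 + 0.0055 = 0.0615
F = 88.05 · e^(0.0615 × 21/12) = 88.05 × 1.113630 = 98.0551
Value of long forward = (F − K)·e^(−rT) = (98.0551 − 104.73) · e^(−0.0560·21/12)
= -6.6749 × 0.906649 = -6.05
Short position value = −(long value) = $6.05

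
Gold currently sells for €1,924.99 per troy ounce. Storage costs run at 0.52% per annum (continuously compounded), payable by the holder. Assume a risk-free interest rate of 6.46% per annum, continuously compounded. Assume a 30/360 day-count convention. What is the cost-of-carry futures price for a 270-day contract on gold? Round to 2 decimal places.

Net carry = r + u − y = 0.0646 + 0.0052 − 0.0000 = 0.0698
F = S·e^((r+u−y)T) = 1924.99 · e^(0.0698 × 270/360) = 1924.99 · e^0.05235000
= 1924.99 × 1.05374449 = €2,028.45 per troy ounce

€2,028.45 per troy ounce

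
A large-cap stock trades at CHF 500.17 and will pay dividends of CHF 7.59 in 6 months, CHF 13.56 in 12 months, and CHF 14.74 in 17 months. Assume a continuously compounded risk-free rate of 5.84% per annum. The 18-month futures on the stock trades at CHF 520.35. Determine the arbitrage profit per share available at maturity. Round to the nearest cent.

PV(dividends) I = 7.59·e^(−0.0584·6/12) + 13.56·e^(−0.0584·12/12) + 14.74·e^(−0.0584·17/12) = 33.7319
Fair futures F* = (S − I)·e^(rT) = (500.17 − 33.7319)·e^0.087600 = 466.4381 × 1.091551 = 509.1410
Market CHF 520.35 > fair 509.1410: forward overpriced → cash-and-carry (borrow at r, buy the stock and collect the dividends, short the forward).
Profit at T = |F_mkt − F*| = |520.35 − 509.1410| = CHF 11.21 per share

CHF 11.21 per share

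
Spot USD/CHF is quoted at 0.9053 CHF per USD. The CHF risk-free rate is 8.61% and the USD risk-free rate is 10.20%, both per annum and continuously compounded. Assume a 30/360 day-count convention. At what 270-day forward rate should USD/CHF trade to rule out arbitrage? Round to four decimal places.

0.8946

F = S·e^((r_CHF − r_USD)T) = 0.9053 · e^((0.0861 − 0.1020) × 270/360)
= 0.9053 · e^-0.011925 = 0.9053 × 0.988146
F = 0.8946 CHF per USD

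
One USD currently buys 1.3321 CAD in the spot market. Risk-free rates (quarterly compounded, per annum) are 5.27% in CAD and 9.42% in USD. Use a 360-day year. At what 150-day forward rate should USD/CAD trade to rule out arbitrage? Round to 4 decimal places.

By covered interest parity, F = S · (1+r_CAD/4)^(4T) / (1+r_USD/4)^(4T)
= 1.3321 × 1.022055 / 1.039557 = 1.3321 × 0.983164
F = 1.3097 CAD per USD

1.3097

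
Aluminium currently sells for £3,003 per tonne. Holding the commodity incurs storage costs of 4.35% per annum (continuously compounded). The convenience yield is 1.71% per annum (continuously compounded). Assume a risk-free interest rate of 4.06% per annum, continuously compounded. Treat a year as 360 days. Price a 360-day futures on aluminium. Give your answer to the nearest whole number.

Net carry = r + u − y = 0.0406 + 0.0435 − 0.0171 = 0.0670
F = S·e^((r+u−y)T) = 3003 · e^(0.0670 × 360/360) = 3003 · e^0.067000
= 3003 × 1.069295 = £3,211 per tonne

£3,211 per tonne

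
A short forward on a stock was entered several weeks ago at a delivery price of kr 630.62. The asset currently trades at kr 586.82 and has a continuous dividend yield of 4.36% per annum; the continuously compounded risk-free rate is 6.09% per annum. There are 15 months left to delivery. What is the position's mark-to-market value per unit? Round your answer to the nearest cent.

Current fair forward for the remaining 15 months: F = S·e^((r − q)·T), (r − q) = 0.0609 − 0.0436 = 0.0173
F = 586.82 · e^(0.0173 × 15/12) = 586.82 × 1.021861 = 599.6485
Value of long forward = (F − K)·e^(−rT) = (599.6485 − 630.62) · e^(−0.0609·15/12)
= -30.9715 × 0.926700 = -28.70
Short position value = −(long value) = kr 28.70

kr 28.70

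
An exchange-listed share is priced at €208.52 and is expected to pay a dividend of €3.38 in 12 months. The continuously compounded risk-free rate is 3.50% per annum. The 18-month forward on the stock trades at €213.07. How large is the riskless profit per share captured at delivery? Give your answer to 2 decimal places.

PV(dividends) I = 3.38·e^(−0.0350·12/12) = 3.2637
Fair forward F* = (S − I)·e^(rT) = (208.52 − 3.2637)·e^0.052500 = 205.2563 × 1.053903 = 216.3202
Market €213.07 < fair 216.3202: forward underpriced → reverse cash-and-carry (short the stock, invest proceeds at r, pay the dividends, go long the forward).
Profit at T = |F_mkt − F*| = |213.07 − 216.3202| = €3.25 per share

€3.25 per share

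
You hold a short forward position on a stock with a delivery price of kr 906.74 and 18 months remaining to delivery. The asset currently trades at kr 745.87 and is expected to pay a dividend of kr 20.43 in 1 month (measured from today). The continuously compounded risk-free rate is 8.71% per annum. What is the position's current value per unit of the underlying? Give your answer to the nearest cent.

PV(remaining dividends) I = 20.43·e^(−0.0871·1/12) = 20.2822
Current forward F = (S − I)·e^(rT) = (745.87 − 20.2822)·e^(0.0871·18/12) = 725.5878 × 1.139569 = 826.8574
Value (long) = (F − K)·e^(−rT) = (826.8574 − 906.74) × 0.877525 = -70.0990
Short position value = −(long value) = kr 70.10

kr 70.10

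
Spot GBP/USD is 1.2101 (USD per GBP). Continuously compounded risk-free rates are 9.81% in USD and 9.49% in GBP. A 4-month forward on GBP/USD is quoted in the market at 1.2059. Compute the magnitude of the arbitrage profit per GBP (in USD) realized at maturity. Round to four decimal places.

0.0055 per GBP (in USD)

Fair forward: F* = S·e^(carry·T), with carry = (r_USD − r_GBP) = 0.0981 − 0.0949 = 0.0032
F* = 1.2101 · e^(0.0032 × 4/12) = 1.2101 · e^0.001067 = 1.2101 × 1.001068 = 1.2114
Market 1.2059 < fair 1.2114: forward underpriced → reverse cash-and-carry (short spot, go long the forward).
At maturity, profit = |F_mkt − F*| = |1.2059 − 1.2114| = 0.0055 per GBP (in USD)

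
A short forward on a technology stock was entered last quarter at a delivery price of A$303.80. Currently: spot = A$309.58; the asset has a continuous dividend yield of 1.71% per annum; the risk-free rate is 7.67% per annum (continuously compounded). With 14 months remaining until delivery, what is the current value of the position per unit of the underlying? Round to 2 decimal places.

Current fair forward for the remaining 14 months: F = S·e^((r − q)·T), (r − q) = 0.0767 − 0.0171 = 0.0596
F = 309.58 · e^(0.0596 × 14/12) = 309.58 × 1.072008 = 331.8722
Value of long forward = (F − K)·e^(−rT) = (331.8722 − 303.80) · e^(−0.0767·14/12)
= 28.0722 × 0.914404 = 25.67
Short position value = −(long value) = -A$25.67

-A$25.67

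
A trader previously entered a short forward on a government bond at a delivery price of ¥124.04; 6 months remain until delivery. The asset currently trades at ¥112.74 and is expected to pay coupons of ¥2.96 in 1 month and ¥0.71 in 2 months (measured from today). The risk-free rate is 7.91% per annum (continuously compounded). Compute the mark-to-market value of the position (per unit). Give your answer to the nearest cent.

¥10.13

PV(remaining coupons) I = 2.96·e^(−0.0791·1/12) + 0.71·e^(−0.0791·2/12) = 3.6413
Current forward F = (S − I)·e^(rT) = (112.74 − 3.6413)·e^(0.0791·6/12) = 109.0987 × 1.040343 = 113.5001
Value (long) = (F − K)·e^(−rT) = (113.5001 − 124.04) × 0.961222 = -10.1312
Short position value = −(long value) = ¥10.13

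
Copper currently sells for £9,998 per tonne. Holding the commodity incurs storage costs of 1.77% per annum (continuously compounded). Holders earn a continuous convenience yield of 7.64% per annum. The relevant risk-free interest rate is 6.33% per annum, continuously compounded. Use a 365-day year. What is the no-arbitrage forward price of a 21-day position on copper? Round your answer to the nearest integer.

Net carry = r + u − y = 0.0633 + 0.0177 − 0.0764 = 0.0046
F = S·e^((r+u−y)T) = 9998 · e^(0.0046 × 21/365) = 9998 · e^0.000265
= 9998 × 1.000265 = £10,001 per tonne

£10,001 per tonne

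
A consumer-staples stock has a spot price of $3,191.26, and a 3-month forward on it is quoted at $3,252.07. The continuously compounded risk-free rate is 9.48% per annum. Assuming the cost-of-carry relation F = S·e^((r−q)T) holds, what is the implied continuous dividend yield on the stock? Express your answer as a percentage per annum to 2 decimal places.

1.93%

From F = S·e^((r−q)T): (r − q) = ln(F/S)/T
ln(3252.07/3191.26) = ln(1.019055) = 0.018876
(r − q) = 0.018876 / (3/12) = 0.075504
q = r − ln(F/S)/T = 0.0948 − 0.075504 = 0.019296
q = 1.93%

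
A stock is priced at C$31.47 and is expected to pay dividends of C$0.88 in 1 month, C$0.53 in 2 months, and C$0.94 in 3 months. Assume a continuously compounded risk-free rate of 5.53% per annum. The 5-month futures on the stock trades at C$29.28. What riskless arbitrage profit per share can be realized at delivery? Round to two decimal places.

C$0.54 per share

PV(dividends) I = 0.88·e^(−0.0553·1/12) + 0.53·e^(−0.0553·2/12) + 0.94·e^(−0.0553·3/12) = 2.3282
Fair futures F* = (S − I)·e^(rT) = (31.47 − 2.3282)·e^0.023042 = 29.1418 × 1.023310 = 29.8211
Market C$29.28 < fair 29.8211: forward underpriced → reverse cash-and-carry (short the stock, invest proceeds at r, pay the dividends, go long the forward).
Profit at T = |F_mkt − F*| = |29.28 − 29.8211| = C$0.54 per share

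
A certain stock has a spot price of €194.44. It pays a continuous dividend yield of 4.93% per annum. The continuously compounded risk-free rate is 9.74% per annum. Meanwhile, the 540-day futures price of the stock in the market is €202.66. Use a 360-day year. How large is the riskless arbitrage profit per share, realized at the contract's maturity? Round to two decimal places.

Fair futures: F* = S·e^(carry·T), with carry = (r − q) = 0.0974 − 0.0493 = 0.0481
F* = 194.44 · e^(0.0481 × 540/360) = 194.44 · e^0.072150 = 194.44 × 1.074817 = €208.9874
Market €202.66 < fair €208.9874: forward underpriced → reverse cash-and-carry (short spot, go long the forward).
At maturity, profit = |F_mkt − F*| = |202.66 − 208.9874| = €6.33 per share

€6.33 per share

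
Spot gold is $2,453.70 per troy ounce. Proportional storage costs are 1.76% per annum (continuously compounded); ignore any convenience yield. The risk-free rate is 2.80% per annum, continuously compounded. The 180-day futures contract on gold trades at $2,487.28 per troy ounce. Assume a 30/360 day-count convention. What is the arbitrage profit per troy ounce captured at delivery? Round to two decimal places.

Fair futures: F* = S·e^(carry·T), with carry = (r + u) = 0.0280 + 0.0176 = 0.0456
F* = 2453.70 · e^(0.0456 × 180/360) = 2453.70 · e^0.02280000 = 2453.70 × 1.02306191 = $2510.2870
Market $2487.28 < fair $2510.2870: forward underpriced → reverse cash-and-carry (short spot, go long the forward).
At maturity, profit = |F_mkt − F*| = |2487.28 − 2510.2870| = $23.01 per troy ounce

$23.01 per troy ounce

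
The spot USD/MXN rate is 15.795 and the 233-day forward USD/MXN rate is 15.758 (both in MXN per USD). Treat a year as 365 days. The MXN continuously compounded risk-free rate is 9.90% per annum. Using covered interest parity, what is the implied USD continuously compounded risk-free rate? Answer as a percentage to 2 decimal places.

F = S·e^((r_MXN − r_USD)T) ⇒ r_USD = r_MXN − ln(F/S)/T
ln(15.758/15.795) = -0.002345; /(233/365) = -0.003673
r_USD = 0.0990 + 0.003673 = 0.102673
r_USD = 10.27%

10.27%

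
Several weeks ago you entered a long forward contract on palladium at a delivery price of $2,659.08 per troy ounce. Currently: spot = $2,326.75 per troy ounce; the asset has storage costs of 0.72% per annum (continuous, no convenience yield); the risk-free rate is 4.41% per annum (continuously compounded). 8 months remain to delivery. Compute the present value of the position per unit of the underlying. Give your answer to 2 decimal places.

Current fair forward for the remaining 8 months: F = S·e^((r + u)·T), (r + u) = 0.0441 + 0.0072 = 0.0513
F = 2326.75 · e^(0.0513 × 8/12) = 2326.75 × 1.03479154 = 2407.7012
Value of long forward = (F − K)·e^(−rT) = (2407.7012 − 2659.08) · e^(−0.0441·8/12)
= -251.3788 × 0.97102798 = -244.10

-$244.10 per troy ounce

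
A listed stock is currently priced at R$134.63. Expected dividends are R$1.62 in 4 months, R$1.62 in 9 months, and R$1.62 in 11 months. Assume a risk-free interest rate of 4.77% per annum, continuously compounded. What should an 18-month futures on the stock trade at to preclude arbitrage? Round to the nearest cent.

PV(dividends) I = 1.62·e^(−0.0477·4/12) + 1.62·e^(−0.0477·9/12) + 1.62·e^(−0.0477·11/12)
I = 1.5944 + 1.5631 + 1.5507 = 4.7082
F = (S − I)·e^(rT) = (134.63 − 4.7082) · e^(0.0477·18/12)
= 129.9218 · e^0.071550 = 129.9218 × 1.074172 = R$139.56

R$139.56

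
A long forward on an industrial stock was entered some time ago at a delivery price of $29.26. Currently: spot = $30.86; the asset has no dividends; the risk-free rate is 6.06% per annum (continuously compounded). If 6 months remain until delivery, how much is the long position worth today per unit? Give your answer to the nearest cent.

$2.47

Current fair forward for the remaining 6 months: F = S·e^(r·T), r = 0.0606
F = 30.86 · e^(0.0606 × 6/12) = 30.86 × 1.030764 = 31.8094
Value of long forward = (F − K)·e^(−rT) = (31.8094 − 29.26) · e^(−0.0606·6/12)
= 2.5494 × 0.970154 = 2.47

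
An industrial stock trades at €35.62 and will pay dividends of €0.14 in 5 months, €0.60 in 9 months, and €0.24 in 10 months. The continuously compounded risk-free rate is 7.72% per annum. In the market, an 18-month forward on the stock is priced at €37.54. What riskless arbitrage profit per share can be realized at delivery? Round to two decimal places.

PV(dividends) I = 0.14·e^(−0.0772·5/12) + 0.60·e^(−0.0772·9/12) + 0.24·e^(−0.0772·10/12) = 0.9269
Fair forward F* = (S − I)·e^(rT) = (35.62 − 0.9269)·e^0.115800 = 34.6931 × 1.122771 = 38.9524
Market €37.54 < fair 38.9524: forward underpriced → reverse cash-and-carry (short the stock, invest proceeds at r, pay the dividends, go long the forward).
Profit at T = |F_mkt − F*| = |37.54 − 38.9524| = €1.41 per share

€1.41 per share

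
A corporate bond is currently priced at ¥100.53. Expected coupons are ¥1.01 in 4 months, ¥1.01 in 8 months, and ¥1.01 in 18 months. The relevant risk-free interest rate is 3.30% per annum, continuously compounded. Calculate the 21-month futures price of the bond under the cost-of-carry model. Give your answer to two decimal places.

¥103.38

PV(coupons) I = 1.01·e^(−0.0330·4/12) + 1.01·e^(−0.0330·8/12) + 1.01·e^(−0.0330·18/12)
I = 0.9990 + 0.9880 + 0.9612 = 2.9482
F = (S − I)·e^(rT) = (100.53 − 2.9482) · e^(0.0330·21/12)
= 97.5818 · e^0.057750 = 97.5818 × 1.059450 = ¥103.38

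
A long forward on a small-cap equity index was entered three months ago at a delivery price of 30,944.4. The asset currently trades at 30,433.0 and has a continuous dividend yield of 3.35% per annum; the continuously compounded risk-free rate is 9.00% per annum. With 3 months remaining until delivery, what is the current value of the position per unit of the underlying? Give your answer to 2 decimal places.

-76.74

Current fair forward for the remaining 3 months: F = S·e^((r − q)·T), (r − q) = 0.0900 − 0.0335 = 0.0565
F = 30433.0 · e^(0.0565 × 3/12) = 30433.0 × 1.01422523 = 30865.9164
Value of long forward = (F − K)·e^(−rT) = (30865.9164 − 30944.4) · e^(−0.0900·3/12)
= -78.4836 × 0.97775124 = -76.74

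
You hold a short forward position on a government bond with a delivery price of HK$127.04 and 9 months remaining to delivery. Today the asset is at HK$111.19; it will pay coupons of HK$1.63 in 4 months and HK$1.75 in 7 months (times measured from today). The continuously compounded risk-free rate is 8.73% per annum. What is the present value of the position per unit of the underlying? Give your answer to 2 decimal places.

HK$11.04

PV(remaining coupons) I = 1.63·e^(−0.0873·4/12) + 1.75·e^(−0.0873·7/12) = 3.2464
Current forward F = (S − I)·e^(rT) = (111.19 − 3.2464)·e^(0.0873·9/12) = 107.9436 × 1.067666 = 115.2477
Value (long) = (F − K)·e^(−rT) = (115.2477 − 127.04) × 0.936622 = -11.0449
Short position value = −(long value) = HK$11.04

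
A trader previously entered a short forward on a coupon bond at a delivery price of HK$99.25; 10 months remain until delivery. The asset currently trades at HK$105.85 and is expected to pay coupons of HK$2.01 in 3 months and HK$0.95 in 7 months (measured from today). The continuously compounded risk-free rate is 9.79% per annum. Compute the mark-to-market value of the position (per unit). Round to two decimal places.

PV(remaining coupons) I = 2.01·e^(−0.0979·3/12) + 0.95·e^(−0.0979·7/12) = 2.8587
Current forward F = (S − I)·e^(rT) = (105.85 − 2.8587)·e^(0.0979·10/12) = 102.9913 × 1.085004 = 111.7460
Value (long) = (F − K)·e^(−rT) = (111.7460 − 99.25) × 0.921656 = 11.5170
Short position value = −(long value) = -HK$11.52

-HK$11.52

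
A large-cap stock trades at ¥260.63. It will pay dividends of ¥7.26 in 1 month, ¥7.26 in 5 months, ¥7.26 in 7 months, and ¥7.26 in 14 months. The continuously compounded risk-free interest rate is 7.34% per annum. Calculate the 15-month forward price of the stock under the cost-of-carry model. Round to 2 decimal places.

¥255.12

PV(dividends) I = 7.26·e^(−0.0734·1/12) + 7.26·e^(−0.0734·5/12) + 7.26·e^(−0.0734·7/12) + 7.26·e^(−0.0734·14/12)
I = 7.2157 + 7.0413 + 6.9557 + 6.6642 = 27.8769
F = (S − I)·e^(rT) = (260.63 − 27.8769) · e^(0.0734·15/12)
= 232.7531 · e^0.091750 = 232.7531 × 1.096091 = ¥255.12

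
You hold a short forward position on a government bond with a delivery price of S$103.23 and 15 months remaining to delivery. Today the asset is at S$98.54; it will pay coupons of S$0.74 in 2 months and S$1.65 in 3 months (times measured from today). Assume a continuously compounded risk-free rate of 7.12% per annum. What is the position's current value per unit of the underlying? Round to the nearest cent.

-S$1.75

PV(remaining coupons) I = 0.74·e^(−0.0712·2/12) + 1.65·e^(−0.0712·3/12) = 2.3522
Current forward F = (S − I)·e^(rT) = (98.54 − 2.3522)·e^(0.0712·15/12) = 96.1878 × 1.093081 = 105.1411
Value (long) = (F − K)·e^(−rT) = (105.1411 − 103.23) × 0.914846 = 1.7484
Short position value = −(long value) = -S$1.75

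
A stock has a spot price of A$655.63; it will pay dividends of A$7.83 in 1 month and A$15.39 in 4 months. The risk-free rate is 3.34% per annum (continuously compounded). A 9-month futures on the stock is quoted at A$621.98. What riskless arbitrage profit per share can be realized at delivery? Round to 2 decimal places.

PV(dividends) I = 7.83·e^(−0.0334·1/12) + 15.39·e^(−0.0334·4/12) = 23.0278
Fair futures F* = (S − I)·e^(rT) = (655.63 − 23.0278)·e^0.025050 = 632.6022 × 1.025366 = 648.6488
Market A$621.98 < fair 648.6488: forward underpriced → reverse cash-and-carry (short the stock, invest proceeds at r, pay the dividends, go long the forward).
Profit at T = |F_mkt − F*| = |621.98 − 648.6488| = A$26.67 per share

A$26.67 per share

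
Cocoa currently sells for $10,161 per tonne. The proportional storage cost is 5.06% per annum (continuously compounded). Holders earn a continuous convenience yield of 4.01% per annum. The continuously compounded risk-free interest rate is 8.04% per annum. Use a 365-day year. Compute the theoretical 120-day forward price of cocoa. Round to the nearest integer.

$10,469 per tonne

Net carry = r + u − y = 0.0804 + 0.0506 − 0.0401 = 0.0909
F = S·e^((r+u−y)T) = 10161 · e^(0.0909 × 120/365) = 10161 · e^0.029885
= 10161 × 1.030336 = $10,469 per tonne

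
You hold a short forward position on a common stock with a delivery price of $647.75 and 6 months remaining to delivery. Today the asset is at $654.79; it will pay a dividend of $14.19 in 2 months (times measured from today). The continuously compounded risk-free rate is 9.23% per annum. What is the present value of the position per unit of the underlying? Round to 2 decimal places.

-$22.28

PV(remaining dividends) I = 14.19·e^(−0.0923·2/12) = 13.9734
Current forward F = (S − I)·e^(rT) = (654.79 − 13.9734)·e^(0.0923·6/12) = 640.8166 × 1.047231 = 671.0830
Value (long) = (F − K)·e^(−rT) = (671.0830 − 647.75) × 0.954899 = 22.2807
Short position value = −(long value) = -$22.28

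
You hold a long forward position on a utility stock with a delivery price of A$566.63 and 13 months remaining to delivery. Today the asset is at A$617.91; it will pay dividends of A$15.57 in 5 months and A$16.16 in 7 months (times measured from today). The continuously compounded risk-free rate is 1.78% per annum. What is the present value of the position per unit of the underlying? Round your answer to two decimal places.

PV(remaining dividends) I = 15.57·e^(−0.0178·5/12) + 16.16·e^(−0.0178·7/12) = 31.4480
Current forward F = (S − I)·e^(rT) = (617.91 − 31.4480)·e^(0.0178·13/12) = 586.4620 × 1.019470 = 597.8804
Value (long) = (F − K)·e^(−rT) = (597.8804 − 566.63) × 0.980901 = 30.6535
Value = A$30.65

A$30.65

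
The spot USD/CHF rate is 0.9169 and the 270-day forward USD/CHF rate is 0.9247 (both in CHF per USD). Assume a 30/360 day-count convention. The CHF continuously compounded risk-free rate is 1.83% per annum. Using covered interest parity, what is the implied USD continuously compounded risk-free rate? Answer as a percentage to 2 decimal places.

F = S·e^((r_CHF − r_USD)T) ⇒ r_USD = r_CHF − ln(F/S)/T
ln(0.9247/0.9169) = 0.008471; /(270/360) = 0.011295
r_USD = 0.0183 − 0.011295 = 0.007005
r_USD = 0.70%

0.70%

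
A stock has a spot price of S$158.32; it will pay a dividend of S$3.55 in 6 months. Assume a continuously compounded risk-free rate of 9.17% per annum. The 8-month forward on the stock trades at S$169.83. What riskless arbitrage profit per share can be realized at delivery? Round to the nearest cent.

S$5.13 per share

PV(dividends) I = 3.55·e^(−0.0917·6/12) = 3.3909
Fair forward F* = (S − I)·e^(rT) = (158.32 − 3.3909)·e^0.061133 = 154.9291 × 1.063040 = 164.6958
Market S$169.83 > fair 164.6958: forward overpriced → cash-and-carry (borrow at r, buy the stock and collect the dividends, short the forward).
Profit at T = |F_mkt − F*| = |169.83 − 164.6958| = S$5.13 per share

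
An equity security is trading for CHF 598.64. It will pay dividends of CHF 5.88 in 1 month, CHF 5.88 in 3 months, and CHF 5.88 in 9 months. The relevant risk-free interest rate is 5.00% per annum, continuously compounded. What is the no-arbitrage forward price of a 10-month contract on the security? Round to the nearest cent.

PV(dividends) I = 5.88·e^(−0.0500·1/12) + 5.88·e^(−0.0500·3/12) + 5.88·e^(−0.0500·9/12)
I = 5.8556 + 5.8070 + 5.6636 = 17.3262
F = (S − I)·e^(rT) = (598.64 − 17.3262) · e^(0.0500·10/12)
= 581.3138 · e^0.041667 = 581.3138 × 1.042547 = CHF 606.05

CHF 606.05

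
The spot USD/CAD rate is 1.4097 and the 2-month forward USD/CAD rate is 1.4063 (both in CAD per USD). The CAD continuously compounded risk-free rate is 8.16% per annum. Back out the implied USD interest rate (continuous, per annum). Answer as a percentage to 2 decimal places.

9.61%

F = S·e^((r_CAD − r_USD)T) ⇒ r_USD = r_CAD − ln(F/S)/T
ln(1.4063/1.4097) = -0.002415; /(2/12) = -0.014490
r_USD = 0.0816 + 0.014490 = 0.096090
r_USD = 9.61%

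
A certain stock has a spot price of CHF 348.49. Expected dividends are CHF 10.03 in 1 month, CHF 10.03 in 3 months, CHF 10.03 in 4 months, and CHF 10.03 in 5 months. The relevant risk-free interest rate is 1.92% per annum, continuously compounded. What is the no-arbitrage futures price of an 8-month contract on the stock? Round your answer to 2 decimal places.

PV(dividends) I = 10.03·e^(−0.0192·1/12) + 10.03·e^(−0.0192·3/12) + 10.03·e^(−0.0192·4/12) + 10.03·e^(−0.0192·5/12)
I = 10.0140 + 9.9820 + 9.9660 + 9.9501 = 39.9121
F = (S − I)·e^(rT) = (348.49 − 39.9121) · e^(0.0192·8/12)
= 308.5779 · e^0.012800 = 308.5779 × 1.012882 = CHF 312.55

CHF 312.55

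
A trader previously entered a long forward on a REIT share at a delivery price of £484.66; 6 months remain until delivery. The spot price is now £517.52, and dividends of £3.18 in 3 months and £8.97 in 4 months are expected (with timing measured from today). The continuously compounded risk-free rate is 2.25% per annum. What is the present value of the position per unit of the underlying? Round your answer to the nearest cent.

£26.22

PV(remaining dividends) I = 3.18·e^(−0.0225·3/12) + 8.97·e^(−0.0225·4/12) = 12.0651
Current forward F = (S − I)·e^(rT) = (517.52 − 12.0651)·e^(0.0225·6/12) = 505.4549 × 1.011314 = 511.1736
Value (long) = (F − K)·e^(−rT) = (511.1736 − 484.66) × 0.988813 = 26.2170
Value = £26.22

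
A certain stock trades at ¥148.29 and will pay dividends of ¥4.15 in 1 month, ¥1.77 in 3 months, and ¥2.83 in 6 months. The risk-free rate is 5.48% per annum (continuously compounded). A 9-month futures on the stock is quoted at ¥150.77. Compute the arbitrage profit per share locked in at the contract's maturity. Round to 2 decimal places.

¥5.25 per share

PV(dividends) I = 4.15·e^(−0.0548·1/12) + 1.77·e^(−0.0548·3/12) + 2.83·e^(−0.0548·6/12) = 8.6305
Fair futures F* = (S − I)·e^(rT) = (148.29 − 8.6305)·e^0.041100 = 139.6595 × 1.041956 = 145.5191
Market ¥150.77 > fair 145.5191: forward overpriced → cash-and-carry (borrow at r, buy the stock and collect the dividends, short the forward).
Profit at T = |F_mkt − F*| = |150.77 − 145.5191| = ¥5.25 per share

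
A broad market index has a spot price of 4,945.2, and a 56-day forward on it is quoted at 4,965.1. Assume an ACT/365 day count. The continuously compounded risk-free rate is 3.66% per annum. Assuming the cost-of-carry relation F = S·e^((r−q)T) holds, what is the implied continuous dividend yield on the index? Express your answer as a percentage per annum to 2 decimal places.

From F = S·e^((r−q)T): (r − q) = ln(F/S)/T
ln(4965.1/4945.2) = ln(1.004024) = 0.004016
(r − q) = 0.004016 / (56/365) = 0.026176
q = r − ln(F/S)/T = 0.0366 − 0.026176 = 0.010424
q = 1.04%

1.04%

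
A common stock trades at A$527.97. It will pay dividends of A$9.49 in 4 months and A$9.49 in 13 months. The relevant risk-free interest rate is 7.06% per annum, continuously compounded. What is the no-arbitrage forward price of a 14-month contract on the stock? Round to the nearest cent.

PV(dividends) I = 9.49·e^(−0.0706·4/12) + 9.49·e^(−0.0706·13/12)
I = 9.2693 + 8.7912 = 18.0605
F = (S − I)·e^(rT) = (527.97 − 18.0605) · e^(0.0706·14/12)
= 509.9095 · e^0.082367 = 509.9095 × 1.085854 = A$553.69

A$553.69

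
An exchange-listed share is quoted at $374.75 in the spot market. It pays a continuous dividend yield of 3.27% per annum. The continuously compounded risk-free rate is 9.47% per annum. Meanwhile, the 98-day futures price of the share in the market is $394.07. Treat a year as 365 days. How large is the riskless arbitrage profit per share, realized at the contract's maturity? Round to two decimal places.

$13.03 per share

Fair futures: F* = S·e^(carry·T), with carry = (r − q) = 0.0947 − 0.0327 = 0.0620
F* = 374.75 · e^(0.0620 × 98/365) = 374.75 · e^0.016647 = 374.75 × 1.016786 = $381.0406
Market $394.07 > fair $381.0406: forward overpriced → cash-and-carry (buy spot, short the forward).
At maturity, profit = |F_mkt − F*| = |394.07 − 381.0406| = $13.03 per share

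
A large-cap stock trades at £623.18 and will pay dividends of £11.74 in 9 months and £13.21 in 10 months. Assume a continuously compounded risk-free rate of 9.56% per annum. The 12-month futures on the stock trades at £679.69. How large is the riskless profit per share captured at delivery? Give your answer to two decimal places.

PV(dividends) I = 11.74·e^(−0.0956·9/12) + 13.21·e^(−0.0956·10/12) = 23.1261
Fair futures F* = (S − I)·e^(rT) = (623.18 − 23.1261)·e^0.095600 = 600.0539 × 1.100319 = 660.2507
Market £679.69 > fair 660.2507: forward overpriced → cash-and-carry (borrow at r, buy the stock and collect the dividends, short the forward).
Profit at T = |F_mkt − F*| = |679.69 − 660.2507| = £19.44 per share

£19.44 per share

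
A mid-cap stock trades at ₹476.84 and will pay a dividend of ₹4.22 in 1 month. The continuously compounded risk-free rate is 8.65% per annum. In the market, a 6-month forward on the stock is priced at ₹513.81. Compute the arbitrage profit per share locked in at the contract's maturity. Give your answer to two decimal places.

₹20.27 per share

PV(dividends) I = 4.22·e^(−0.0865·1/12) = 4.1897
Fair forward F* = (S − I)·e^(rT) = (476.84 − 4.1897)·e^0.043250 = 472.6503 × 1.044199 = 493.5410
Market ₹513.81 > fair 493.5410: forward overpriced → cash-and-carry (borrow at r, buy the stock and collect the dividends, short the forward).
Profit at T = |F_mkt − F*| = |513.81 − 493.5410| = ₹20.27 per share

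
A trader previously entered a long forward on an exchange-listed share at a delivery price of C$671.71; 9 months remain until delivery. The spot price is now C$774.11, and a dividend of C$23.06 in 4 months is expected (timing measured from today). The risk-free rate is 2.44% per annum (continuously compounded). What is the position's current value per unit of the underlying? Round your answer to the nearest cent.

C$91.71

PV(remaining dividends) I = 23.06·e^(−0.0244·4/12) = 22.8732
Current forward F = (S − I)·e^(rT) = (774.11 − 22.8732)·e^(0.0244·9/12) = 751.2368 × 1.018468 = 765.1106
Value (long) = (F − K)·e^(−rT) = (765.1106 − 671.71) × 0.981866 = 91.7069
Value = C$91.71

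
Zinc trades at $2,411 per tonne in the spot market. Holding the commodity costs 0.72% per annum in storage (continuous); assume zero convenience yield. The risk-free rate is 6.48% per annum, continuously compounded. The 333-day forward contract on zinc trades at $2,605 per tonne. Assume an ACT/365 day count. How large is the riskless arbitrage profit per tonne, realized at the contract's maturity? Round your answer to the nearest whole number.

Fair forward: F* = S·e^(carry·T), with carry = (r + u) = 0.0648 + 0.0072 = 0.0720
F* = 2411 · e^(0.0720 × 333/365) = 2411 · e^0.065688 = 2411 × 1.067893 = $2574.6900
Market $2605 > fair $2574.6900: forward overpriced → cash-and-carry (buy spot, short the forward).
At maturity, profit = |F_mkt − F*| = |2605 − 2574.6900| = $30 per tonne

$30 per tonne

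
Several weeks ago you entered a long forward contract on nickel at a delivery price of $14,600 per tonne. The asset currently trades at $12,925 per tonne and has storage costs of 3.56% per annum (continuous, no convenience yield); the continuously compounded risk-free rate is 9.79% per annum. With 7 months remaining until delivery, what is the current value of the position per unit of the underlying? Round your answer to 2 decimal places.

Current fair forward for the remaining 7 months: F = S·e^((r + u)·T), (r + u) = 0.0979 + 0.0356 = 0.1335
F = 12925 · e^(0.1335 × 7/12) = 12925 × 1.08098753 = 13971.7638
Value of long forward = (F − K)·e^(−rT) = (13971.7638 − 14600) · e^(−0.0979·7/12)
= -628.2362 × 0.94449174 = -593.36

-$593.36 per tonne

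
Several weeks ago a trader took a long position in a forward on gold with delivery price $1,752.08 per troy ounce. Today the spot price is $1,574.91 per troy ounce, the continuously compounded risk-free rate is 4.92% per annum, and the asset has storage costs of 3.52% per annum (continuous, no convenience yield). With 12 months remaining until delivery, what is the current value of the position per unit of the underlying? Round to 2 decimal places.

-$36.63 per troy ounce

Current fair forward for the remaining 12 months: F = S·e^((r + u)·T), (r + u) = 0.0492 + 0.0352 = 0.0844
F = 1574.91 · e^(0.0844 × 12/12) = 1574.91 × 1.08806403 = 1713.6029
Value of long forward = (F − K)·e^(−rT) = (1713.6029 − 1752.08) · e^(−0.0492·12/12)
= -38.4771 × 0.95199071 = -36.63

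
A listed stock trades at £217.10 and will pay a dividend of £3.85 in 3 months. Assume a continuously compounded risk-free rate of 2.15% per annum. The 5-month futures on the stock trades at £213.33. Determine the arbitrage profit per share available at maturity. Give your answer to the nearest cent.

£1.86 per share

PV(dividends) I = 3.85·e^(−0.0215·3/12) = 3.8294
Fair futures F* = (S − I)·e^(rT) = (217.10 − 3.8294)·e^0.008958 = 213.2706 × 1.008998 = 215.1896
Market £213.33 < fair 215.1896: forward underpriced → reverse cash-and-carry (short the stock, invest proceeds at r, pay the dividends, go long the forward).
Profit at T = |F_mkt − F*| = |213.33 − 215.1896| = £1.86 per share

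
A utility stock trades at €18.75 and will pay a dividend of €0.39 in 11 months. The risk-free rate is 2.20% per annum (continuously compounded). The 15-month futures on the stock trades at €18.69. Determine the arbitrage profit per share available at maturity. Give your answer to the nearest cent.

PV(dividends) I = 0.39·e^(−0.0220·11/12) = 0.3822
Fair futures F* = (S − I)·e^(rT) = (18.75 − 0.3822)·e^0.027500 = 18.3678 × 1.027882 = 18.8799
Market €18.69 < fair 18.8799: forward underpriced → reverse cash-and-carry (short the stock, invest proceeds at r, pay the dividends, go long the forward).
Profit at T = |F_mkt − F*| = |18.69 − 18.8799| = €0.19 per share

€0.19 per share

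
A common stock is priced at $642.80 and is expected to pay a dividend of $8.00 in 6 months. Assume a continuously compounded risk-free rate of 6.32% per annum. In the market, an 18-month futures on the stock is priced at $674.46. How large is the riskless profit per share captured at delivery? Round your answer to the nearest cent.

$23.74 per share

PV(dividends) I = 8.00·e^(−0.0632·6/12) = 7.7512
Fair futures F* = (S − I)·e^(rT) = (642.80 − 7.7512)·e^0.094800 = 635.0488 × 1.099439 = 698.1974
Market $674.46 < fair 698.1974: forward underpriced → reverse cash-and-carry (short the stock, invest proceeds at r, pay the dividends, go long the forward).
Profit at T = |F_mkt − F*| = |674.46 − 698.1974| = $23.74 per share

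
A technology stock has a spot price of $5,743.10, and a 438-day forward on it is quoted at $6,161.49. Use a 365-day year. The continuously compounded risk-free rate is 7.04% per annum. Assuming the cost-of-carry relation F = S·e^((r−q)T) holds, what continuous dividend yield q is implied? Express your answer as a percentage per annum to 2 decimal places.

From F = S·e^((r−q)T): (r − q) = ln(F/S)/T
ln(6161.49/5743.10) = ln(1.072851) = 0.070320
(r − q) = 0.070320 / (438/365) = 0.058600
q = r − ln(F/S)/T = 0.0704 − 0.058600 = 0.011800
q = 1.18%

1.18%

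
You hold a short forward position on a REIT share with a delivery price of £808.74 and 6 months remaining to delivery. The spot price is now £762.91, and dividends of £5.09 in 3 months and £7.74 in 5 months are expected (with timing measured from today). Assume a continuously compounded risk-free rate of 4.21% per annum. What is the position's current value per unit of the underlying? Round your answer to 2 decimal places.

£41.63

PV(remaining dividends) I = 5.09·e^(−0.0421·3/12) + 7.74·e^(−0.0421·5/12) = 12.6421
Current forward F = (S − I)·e^(rT) = (762.91 − 12.6421)·e^(0.0421·6/12) = 750.2679 × 1.021273 = 766.2283
Value (long) = (F − K)·e^(−rT) = (766.2283 − 808.74) × 0.979170 = -41.6262
Short position value = −(long value) = £41.63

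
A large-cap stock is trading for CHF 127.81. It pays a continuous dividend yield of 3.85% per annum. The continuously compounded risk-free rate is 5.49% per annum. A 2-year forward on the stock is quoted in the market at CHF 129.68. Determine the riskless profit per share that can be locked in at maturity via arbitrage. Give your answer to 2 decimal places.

Fair forward: F* = S·e^(carry·T), with carry = (r − q) = 0.0549 − 0.0385 = 0.0164
F* = 127.81 · e^(0.0164 × 2) = 127.81 · e^0.032800 = 127.81 × 1.033344 = CHF 132.0717
Market CHF 129.68 < fair CHF 132.0717: forward underpriced → reverse cash-and-carry (short spot, go long the forward).
At maturity, profit = |F_mkt − F*| = |129.68 − 132.0717| = CHF 2.39 per share

CHF 2.39 per share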